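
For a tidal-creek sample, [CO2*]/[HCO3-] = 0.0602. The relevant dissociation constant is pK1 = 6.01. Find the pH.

pH = 7.23

From K1 = [H⁺][HCO3-]/[CO2*]:  pH = pK1 − log₁₀([CO2*]/[HCO3-])
log₁₀(0.0602) = -1.220
pH = 6.01 − (-1.220) = 7.23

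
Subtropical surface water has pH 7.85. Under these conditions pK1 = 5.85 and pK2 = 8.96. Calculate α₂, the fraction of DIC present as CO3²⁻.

α₂ = 0.0714

α₂ = 1 / (1 + [H⁺]/K2 + [H⁺]²/(K1K2)) = 1 / (1 + 10^+1.11 + 10^-0.89)
   = 1 / (1 + 12.882 + 0.12882) = 1/14.011 = 0.07137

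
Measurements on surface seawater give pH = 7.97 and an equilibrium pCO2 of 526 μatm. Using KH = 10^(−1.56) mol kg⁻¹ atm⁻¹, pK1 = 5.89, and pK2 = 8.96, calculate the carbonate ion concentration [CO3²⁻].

[CO3²⁻] = 0.178 mmol/kg

[CO2*] = KH · pCO2 = 10^(−1.56) × 526×10^-6 = 1.449×10^-5 mol/kg
α₀ = 1/(1 + K1/[H⁺] + K1K2/[H⁺]²) = 1/(1 + 10^+2.08 + 10^+1.09) = 0.007489
DIC = [CO2*]/α₀ = 1.449×10^-5 / 0.007489 = 1.934 mmol/kg
[CO3²⁻] = α₂·DIC; α₂ = 0.09213, so [CO3²⁻] = 0.09213 × 1.934 = 0.178 mmol/kg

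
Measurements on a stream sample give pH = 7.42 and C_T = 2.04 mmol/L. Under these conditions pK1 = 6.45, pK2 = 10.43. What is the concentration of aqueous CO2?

[CO2*] = 0.197 mmol/L

α₀ = 1 / (1 + K1/[H⁺] + K1K2/[H⁺]²) = 1 / (1 + 10^+0.97 + 10^-2.04)
   = 1 / (1 + 9.3325 + 0.0091201) = 1/10.342 = 0.09670
[CO2*] = α₀ × DIC = 0.09670 × 2.04 = 0.197 mmol/L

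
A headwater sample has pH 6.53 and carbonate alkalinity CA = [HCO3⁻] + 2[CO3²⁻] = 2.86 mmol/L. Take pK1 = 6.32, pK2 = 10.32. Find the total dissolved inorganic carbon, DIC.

DIC = 4.62 mmol/L

CA = [HCO3⁻] + 2[CO3²⁻] = (α₁ + 2α₂)·DIC
At pH 6.53: [H⁺]/K1 = 10^-0.21 = 0.61660, K2/[H⁺] = 10^-3.79 = 0.00016218
α₁ = 1/(1 + 0.61660 + 0.00016218) = 1/1.6168 = 0.6185; α₂ = α₁·K2/[H⁺] = 0.0001003
α₁ + 2α₂ = 0.6187
DIC = CA / (α₁ + 2α₂) = 2.86 / 0.6187 = 4.62 mmol/L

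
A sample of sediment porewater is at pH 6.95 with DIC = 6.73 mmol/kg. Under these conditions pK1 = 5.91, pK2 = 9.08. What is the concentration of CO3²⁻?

α₂ = 1 / (1 + [H⁺]/K2 + [H⁺]²/(K1K2)) = 1 / (1 + 10^+2.13 + 10^+1.09)
   = 1 / (1 + 134.90 + 12.303) = 1/148.20 = 0.006748
[CO3²⁻] = α₂ × DIC = 0.006748 × 6.73 = 0.0454 mmol/kg

[CO3²⁻] = 0.0454 mmol/kg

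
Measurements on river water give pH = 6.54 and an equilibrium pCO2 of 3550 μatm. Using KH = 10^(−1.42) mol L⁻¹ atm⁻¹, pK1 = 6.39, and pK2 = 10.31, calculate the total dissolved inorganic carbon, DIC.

[CO2*] = KH · pCO2 = 10^(−1.42) × 3550×10^-6 = 1.350×10^-4 mol/L
α₀ = 1/(1 + K1/[H⁺] + K1K2/[H⁺]²) = 1/(1 + 10^+0.15 + 10^-3.62) = 0.4145
DIC = [CO2*]/α₀ = 1.350×10^-4 / 0.4145 = 0.326 mmol/L

DIC = 0.326 mmol/L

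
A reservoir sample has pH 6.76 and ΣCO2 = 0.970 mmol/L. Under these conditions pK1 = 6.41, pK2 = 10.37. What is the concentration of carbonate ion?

α₂ = 1 / (1 + [H⁺]/K2 + [H⁺]²/(K1K2)) = 1 / (1 + 10^+3.61 + 10^+3.26)
   = 1 / (1 + 4073.8 + 1819.7) = 1/5894.5 = 0.0001696
[CO3²⁻] = α₂ × DIC = 0.0001696 × 0.970 = 0.000165 mmol/L = 0.165 μmol/L

[CO3²⁻] = 0.165 μmol/L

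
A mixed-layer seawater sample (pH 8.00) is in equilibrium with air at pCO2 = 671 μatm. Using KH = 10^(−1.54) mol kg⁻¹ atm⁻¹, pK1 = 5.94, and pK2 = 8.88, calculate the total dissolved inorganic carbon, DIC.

[CO2*] = KH · pCO2 = 10^(−1.54) × 671×10^-6 = 1.935×10^-5 mol/kg
α₀ = 1/(1 + K1/[H⁺] + K1K2/[H⁺]²) = 1/(1 + 10^+2.06 + 10^+1.18) = 0.007636
DIC = [CO2*]/α₀ = 1.935×10^-5 / 0.007636 = 2.53 mmol/kg

DIC = 2.53 mmol/kg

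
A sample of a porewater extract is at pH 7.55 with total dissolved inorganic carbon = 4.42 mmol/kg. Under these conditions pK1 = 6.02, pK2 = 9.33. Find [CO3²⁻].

[CO3²⁻] = 0.0701 mmol/kg

α₂ = 1 / (1 + [H⁺]/K2 + [H⁺]²/(K1K2)) = 1 / (1 + 10^+1.78 + 10^+0.25)
   = 1 / (1 + 60.256 + 1.7783) = 1/63.034 = 0.01586
[CO3²⁻] = α₂ × DIC = 0.01586 × 4.42 = 0.0701 mmol/kg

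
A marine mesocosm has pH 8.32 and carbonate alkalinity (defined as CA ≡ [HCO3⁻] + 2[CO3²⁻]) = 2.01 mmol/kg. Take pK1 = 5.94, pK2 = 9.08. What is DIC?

DIC = 1.76 mmol/kg

CA = [HCO3⁻] + 2[CO3²⁻] = (α₁ + 2α₂)·DIC
At pH 8.32: [H⁺]/K1 = 10^-2.38 = 0.0041687, K2/[H⁺] = 10^-0.76 = 0.17378
α₁ = 1/(1 + 0.0041687 + 0.17378) = 1/1.1779 = 0.8489; α₂ = α₁·K2/[H⁺] = 0.1475
α₁ + 2α₂ = 1.1440
DIC = CA / (α₁ + 2α₂) = 2.01 / 1.1440 = 1.76 mmol/kg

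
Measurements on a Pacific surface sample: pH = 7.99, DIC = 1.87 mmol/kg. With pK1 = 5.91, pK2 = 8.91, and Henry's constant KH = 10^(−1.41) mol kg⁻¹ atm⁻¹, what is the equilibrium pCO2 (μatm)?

pCO2 = 354 μatm

α₀ = 1 / (1 + K1/[H⁺] + K1K2/[H⁺]²) = 1 / (1 + 10^+2.08 + 10^+1.16)
   = 1 / (1 + 120.23 + 14.454) = 1/135.68 = 0.007370
[CO2*] = α₀ × DIC = 0.007370 × 1.87 = 0.01378 mmol/kg = 13.78 μmol/kg
pCO2 = [CO2*]/KH = 1.378×10^-5 / 3.890×10^-2 = 354 μatm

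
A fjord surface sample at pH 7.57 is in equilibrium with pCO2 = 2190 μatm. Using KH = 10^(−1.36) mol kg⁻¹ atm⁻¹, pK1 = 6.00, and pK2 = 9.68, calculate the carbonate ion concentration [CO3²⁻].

[CO3²⁻] = 0.0276 mmol/kg

[CO2*] = KH · pCO2 = 10^(−1.36) × 2190×10^-6 = 9.560×10^-5 mol/kg
α₀ = 1/(1 + K1/[H⁺] + K1K2/[H⁺]²) = 1/(1 + 10^+1.57 + 10^-0.54) = 0.02601
DIC = [CO2*]/α₀ = 9.560×10^-5 / 0.02601 = 3.675 mmol/kg
[CO3²⁻] = α₂·DIC; α₂ = 0.007502, so [CO3²⁻] = 0.007502 × 3.675 = 0.0276 mmol/kg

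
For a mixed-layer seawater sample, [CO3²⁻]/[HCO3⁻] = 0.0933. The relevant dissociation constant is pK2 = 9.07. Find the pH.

pH = 8.04

From K2 = [H⁺][CO3²⁻]/[HCO3⁻]:  pH = pK2 + log₁₀([CO3²⁻]/[HCO3⁻])
log₁₀(0.0933) = -1.030
pH = 9.07 + (-1.030) = 8.04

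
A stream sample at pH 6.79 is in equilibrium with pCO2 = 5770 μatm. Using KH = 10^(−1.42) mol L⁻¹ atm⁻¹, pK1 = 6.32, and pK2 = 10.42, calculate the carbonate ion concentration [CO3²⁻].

[CO3²⁻] = 0.152 μmol/L

[CO2*] = KH · pCO2 = 10^(−1.42) × 5770×10^-6 = 2.194×10^-4 mol/L
α₀ = 1/(1 + K1/[H⁺] + K1K2/[H⁺]²) = 1/(1 + 10^+0.47 + 10^-3.16) = 0.2530
DIC = [CO2*]/α₀ = 2.194×10^-4 / 0.2530 = 0.8669 mmol/L
[CO3²⁻] = α₂·DIC; α₂ = 0.0001751, so [CO3²⁻] = 0.0001751 × 0.8669 = 0.000152 mmol/L = 0.152 μmol/L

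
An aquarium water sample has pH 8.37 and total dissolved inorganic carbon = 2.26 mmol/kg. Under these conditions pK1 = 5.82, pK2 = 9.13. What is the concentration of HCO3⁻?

α₁ = 1 / (1 + [H⁺]/K1 + K2/[H⁺]) = 1 / (1 + 10^-2.55 + 10^-0.76)
   = 1 / (1 + 0.0028184 + 0.17378) = 1/1.1766 = 0.8499
[HCO3⁻] = α₁ × DIC = 0.8499 × 2.26 = 1.92 mmol/kg

[HCO3⁻] = 1.92 mmol/kg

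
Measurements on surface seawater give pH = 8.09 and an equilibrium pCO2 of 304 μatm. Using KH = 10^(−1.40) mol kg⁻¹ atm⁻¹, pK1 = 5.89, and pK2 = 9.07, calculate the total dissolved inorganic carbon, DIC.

DIC = 2.13 mmol/kg

[CO2*] = KH · pCO2 = 10^(−1.40) × 304×10^-6 = 1.210×10^-5 mol/kg
α₀ = 1/(1 + K1/[H⁺] + K1K2/[H⁺]²) = 1/(1 + 10^+2.20 + 10^+1.22) = 0.005679
DIC = [CO2*]/α₀ = 1.210×10^-5 / 0.005679 = 2.13 mmol/kg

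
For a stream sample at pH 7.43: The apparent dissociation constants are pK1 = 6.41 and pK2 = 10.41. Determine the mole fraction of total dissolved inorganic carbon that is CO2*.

α₀ = 0.0871

α₀ = 1 / (1 + K1/[H⁺] + K1K2/[H⁺]²) = 1 / (1 + 10^+1.02 + 10^-1.96)
   = 1 / (1 + 10.471 + 0.010965) = 1/11.482 = 0.08709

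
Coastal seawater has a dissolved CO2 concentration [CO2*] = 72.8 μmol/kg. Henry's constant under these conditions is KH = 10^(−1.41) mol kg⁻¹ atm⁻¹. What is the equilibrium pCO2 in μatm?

KH = 10^(−1.41) = 3.890×10^-2 mol kg⁻¹ atm⁻¹
pCO2 = [CO2*]/KH = 72.8×10^-6 / 3.890×10^-2 = 1.87×10^-3 atm = 1870 μatm

pCO2 = 1870 μatm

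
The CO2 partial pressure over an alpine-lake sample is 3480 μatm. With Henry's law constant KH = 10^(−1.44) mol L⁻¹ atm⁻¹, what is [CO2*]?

KH = 10^(−1.44) = 3.631×10^-2 mol L⁻¹ atm⁻¹
[CO2*] = KH · pCO2 = 3.631×10^-2 × 3480×10^-6 atm = 1.26×10^-4 mol/L

[CO2*] = 126 μmol/L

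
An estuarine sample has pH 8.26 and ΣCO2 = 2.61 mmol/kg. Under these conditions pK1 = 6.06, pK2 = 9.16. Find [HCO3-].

[HCO3⁻] = 2.31 mmol/kg

α₁ = 1 / (1 + [H⁺]/K1 + K2/[H⁺]) = 1 / (1 + 10^-2.20 + 10^-0.90)
   = 1 / (1 + 0.0063096 + 0.12589) = 1/1.1322 = 0.8832
[HCO3⁻] = α₁ × DIC = 0.8832 × 2.61 = 2.31 mmol/kg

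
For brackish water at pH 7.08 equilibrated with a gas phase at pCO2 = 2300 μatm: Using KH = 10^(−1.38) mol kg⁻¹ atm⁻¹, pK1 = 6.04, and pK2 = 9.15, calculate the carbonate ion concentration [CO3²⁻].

[CO3²⁻] = 8.95 μmol/kg

[CO2*] = KH · pCO2 = 10^(−1.38) × 2300×10^-6 = 9.588×10^-5 mol/kg
α₀ = 1/(1 + K1/[H⁺] + K1K2/[H⁺]²) = 1/(1 + 10^+1.04 + 10^-1.03) = 0.08293
DIC = [CO2*]/α₀ = 9.588×10^-5 / 0.08293 = 1.156 mmol/kg
[CO3²⁻] = α₂·DIC; α₂ = 0.007740, so [CO3²⁻] = 0.007740 × 1.156 = 0.00895 mmol/kg = 8.95 μmol/kg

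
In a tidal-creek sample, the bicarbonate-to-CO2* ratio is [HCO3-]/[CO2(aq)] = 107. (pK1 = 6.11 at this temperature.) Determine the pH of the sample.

From K1 = [H⁺][HCO3-]/[CO2(aq)]:  pH = pK1 + log₁₀([HCO3-]/[CO2(aq)])
log₁₀(107) = +2.029
pH = 6.11 + (+2.029) = 8.14

pH = 8.14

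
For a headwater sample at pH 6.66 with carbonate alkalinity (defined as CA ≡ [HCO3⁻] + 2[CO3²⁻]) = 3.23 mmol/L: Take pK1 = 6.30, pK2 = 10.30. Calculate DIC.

CA = [HCO3⁻] + 2[CO3²⁻] = (α₁ + 2α₂)·DIC
At pH 6.66: [H⁺]/K1 = 10^-0.36 = 0.43652, K2/[H⁺] = 10^-3.64 = 0.00022909
α₁ = 1/(1 + 0.43652 + 0.00022909) = 1/1.4367 = 0.6960; α₂ = α₁·K2/[H⁺] = 0.0001594
α₁ + 2α₂ = 0.6963
DIC = CA / (α₁ + 2α₂) = 3.23 / 0.6963 = 4.64 mmol/L

DIC = 4.64 mmol/L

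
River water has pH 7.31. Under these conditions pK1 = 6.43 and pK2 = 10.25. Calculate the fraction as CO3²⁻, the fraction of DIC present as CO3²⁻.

α₂ = 1 / (1 + [H⁺]/K2 + [H⁺]²/(K1K2)) = 1 / (1 + 10^+2.94 + 10^+2.06)
   = 1 / (1 + 870.96 + 114.82) = 1/986.78 = 0.001013

α₂ = 0.00101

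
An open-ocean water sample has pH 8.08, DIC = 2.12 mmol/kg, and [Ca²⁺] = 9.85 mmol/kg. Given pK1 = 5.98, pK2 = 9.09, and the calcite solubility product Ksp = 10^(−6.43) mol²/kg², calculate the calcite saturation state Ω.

α₂ = 1 / (1 + [H⁺]/K2 + [H⁺]²/(K1K2)) = 1 / (1 + 10^+1.01 + 10^-1.09)
   = 1 / (1 + 10.233 + 0.081283) = 1/11.314 = 0.08838
[CO3²⁻] = α₂ × DIC = 0.08838 × 2.12 = 0.1874 mmol/kg
Ksp = 10^(−6.43) = 3.715×10^-7
Ω = [Ca²⁺][CO3²⁻]/Ksp = (9.85×10^-3)(1.874×10^-4) / 3.715×10^-7 = 4.97

Ω = 4.97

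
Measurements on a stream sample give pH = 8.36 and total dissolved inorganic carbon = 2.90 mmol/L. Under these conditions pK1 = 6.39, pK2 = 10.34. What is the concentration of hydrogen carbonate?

α₁ = 1 / (1 + [H⁺]/K1 + K2/[H⁺]) = 1 / (1 + 10^-1.97 + 10^-1.98)
   = 1 / (1 + 0.010715 + 0.010471) = 1/1.0212 = 0.9793
[HCO3⁻] = α₁ × DIC = 0.9793 × 2.90 = 2.84 mmol/L

[HCO3⁻] = 2.84 mmol/L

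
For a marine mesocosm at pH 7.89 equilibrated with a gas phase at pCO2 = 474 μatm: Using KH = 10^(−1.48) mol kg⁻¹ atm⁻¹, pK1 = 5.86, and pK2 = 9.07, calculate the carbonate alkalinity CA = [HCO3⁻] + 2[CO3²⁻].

CA = 1.90 mmol/kg

[CO2*] = KH · pCO2 = 10^(−1.48) × 474×10^-6 = 1.570×10^-5 mol/kg
α₀ = 1/(1 + K1/[H⁺] + K1K2/[H⁺]²) = 1/(1 + 10^+2.03 + 10^+0.85) = 0.008678
DIC = [CO2*]/α₀ = 1.570×10^-5 / 0.008678 = 1.809 mmol/kg
CA = (α₁ + 2α₂)·DIC = (0.9299 + 2×0.06144) × 1.809 = 1.90 mmol/kg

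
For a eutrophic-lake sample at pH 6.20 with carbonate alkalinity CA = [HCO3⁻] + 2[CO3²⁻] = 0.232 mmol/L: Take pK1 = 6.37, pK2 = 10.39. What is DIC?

DIC = 0.575 mmol/L

CA = [HCO3⁻] + 2[CO3²⁻] = (α₁ + 2α₂)·DIC
At pH 6.20: [H⁺]/K1 = 10^0.17 = 1.4791, K2/[H⁺] = 10^-4.19 = 6.4565×10^-5
α₁ = 1/(1 + 1.4791 + 6.4565×10^-5) = 1/2.4792 = 0.4034; α₂ = α₁·K2/[H⁺] = 2.604×10^-5
α₁ + 2α₂ = 0.4034
DIC = CA / (α₁ + 2α₂) = 0.232 / 0.4034 = 0.575 mmol/L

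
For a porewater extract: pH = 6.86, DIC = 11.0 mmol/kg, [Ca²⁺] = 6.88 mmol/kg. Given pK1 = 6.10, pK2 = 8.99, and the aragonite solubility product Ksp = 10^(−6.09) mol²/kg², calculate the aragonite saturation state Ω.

Ω = 0.584

α₂ = 1 / (1 + [H⁺]/K2 + [H⁺]²/(K1K2)) = 1 / (1 + 10^+2.13 + 10^+1.37)
   = 1 / (1 + 134.90 + 23.442) = 1/159.34 = 0.006276
[CO3²⁻] = α₂ × DIC = 0.006276 × 11.0 = 0.06904 mmol/kg
Ksp = 10^(−6.09) = 8.128×10^-7
Ω = [Ca²⁺][CO3²⁻]/Ksp = (6.88×10^-3)(6.904×10^-5) / 8.128×10^-7 = 0.584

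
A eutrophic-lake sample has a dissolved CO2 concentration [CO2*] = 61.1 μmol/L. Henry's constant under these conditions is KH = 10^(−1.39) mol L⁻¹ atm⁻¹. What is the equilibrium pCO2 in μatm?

KH = 10^(−1.39) = 4.074×10^-2 mol L⁻¹ atm⁻¹
pCO2 = [CO2*]/KH = 61.1×10^-6 / 4.074×10^-2 = 1.50×10^-3 atm = 1500 μatm

pCO2 = 1500 μatm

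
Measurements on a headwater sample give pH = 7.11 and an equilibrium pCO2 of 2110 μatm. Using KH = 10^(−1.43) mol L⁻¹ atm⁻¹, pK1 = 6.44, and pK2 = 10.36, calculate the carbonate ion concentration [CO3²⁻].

[CO3²⁻] = 0.206 μmol/L

[CO2*] = KH · pCO2 = 10^(−1.43) × 2110×10^-6 = 7.839×10^-5 mol/L
α₀ = 1/(1 + K1/[H⁺] + K1K2/[H⁺]²) = 1/(1 + 10^+0.67 + 10^-2.58) = 0.1761
DIC = [CO2*]/α₀ = 7.839×10^-5 / 0.1761 = 0.4453 mmol/L
[CO3²⁻] = α₂·DIC; α₂ = 0.0004631, so [CO3²⁻] = 0.0004631 × 0.4453 = 0.000206 mmol/L = 0.206 μmol/L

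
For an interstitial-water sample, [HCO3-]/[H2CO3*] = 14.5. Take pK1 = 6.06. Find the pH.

From K1 = [H⁺][HCO3-]/[H2CO3*]:  pH = pK1 + log₁₀([HCO3-]/[H2CO3*])
log₁₀(14.5) = +1.161
pH = 6.06 + (+1.161) = 7.22

pH = 7.22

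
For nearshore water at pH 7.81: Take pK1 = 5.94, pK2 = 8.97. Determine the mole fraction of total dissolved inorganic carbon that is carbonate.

α₂ = 0.0639

α₂ = 1 / (1 + [H⁺]/K2 + [H⁺]²/(K1K2)) = 1 / (1 + 10^+1.16 + 10^-0.71)
   = 1 / (1 + 14.454 + 0.19498) = 1/15.649 = 0.06390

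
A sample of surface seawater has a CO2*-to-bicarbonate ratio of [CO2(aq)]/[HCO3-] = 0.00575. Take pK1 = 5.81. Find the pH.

From K1 = [H⁺][HCO3-]/[CO2(aq)]:  pH = pK1 − log₁₀([CO2(aq)]/[HCO3-])
log₁₀(0.00575) = -2.240
pH = 5.81 − (-2.240) = 8.05

pH = 8.05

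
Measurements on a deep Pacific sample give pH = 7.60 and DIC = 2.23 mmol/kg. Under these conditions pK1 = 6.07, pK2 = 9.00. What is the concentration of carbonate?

α₂ = 1 / (1 + [H⁺]/K2 + [H⁺]²/(K1K2)) = 1 / (1 + 10^+1.40 + 10^-0.13)
   = 1 / (1 + 25.119 + 0.74131) = 1/26.860 = 0.03723
[CO3²⁻] = α₂ × DIC = 0.03723 × 2.23 = 0.0830 mmol/kg

[CO3²⁻] = 0.0830 mmol/kg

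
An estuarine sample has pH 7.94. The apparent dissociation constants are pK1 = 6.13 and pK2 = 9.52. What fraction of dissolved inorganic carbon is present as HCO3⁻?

α₁ = 0.960

α₁ = 1 / (1 + [H⁺]/K1 + K2/[H⁺]) = 1 / (1 + 10^-1.81 + 10^-1.58)
   = 1 / (1 + 0.015488 + 0.026303) = 1/1.0418 = 0.9599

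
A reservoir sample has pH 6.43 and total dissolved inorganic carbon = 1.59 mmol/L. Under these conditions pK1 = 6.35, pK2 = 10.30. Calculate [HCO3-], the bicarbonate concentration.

α₁ = 1 / (1 + [H⁺]/K1 + K2/[H⁺]) = 1 / (1 + 10^-0.08 + 10^-3.87)
   = 1 / (1 + 0.83176 + 0.00013490) = 1/1.8319 = 0.5459
[HCO3⁻] = α₁ × DIC = 0.5459 × 1.59 = 0.868 mmol/L

[HCO3⁻] = 0.868 mmol/L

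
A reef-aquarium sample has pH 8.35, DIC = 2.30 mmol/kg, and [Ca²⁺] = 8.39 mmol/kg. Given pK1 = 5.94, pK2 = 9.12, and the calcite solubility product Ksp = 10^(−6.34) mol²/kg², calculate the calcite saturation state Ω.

α₂ = 1 / (1 + [H⁺]/K2 + [H⁺]²/(K1K2)) = 1 / (1 + 10^+0.77 + 10^-1.64)
   = 1 / (1 + 5.8884 + 0.022909) = 1/6.9113 = 0.1447
[CO3²⁻] = α₂ × DIC = 0.1447 × 2.30 = 0.3328 mmol/kg
Ksp = 10^(−6.34) = 4.571×10^-7
Ω = [Ca²⁺][CO3²⁻]/Ksp = (8.39×10^-3)(3.328×10^-4) / 4.571×10^-7 = 6.11

Ω = 6.11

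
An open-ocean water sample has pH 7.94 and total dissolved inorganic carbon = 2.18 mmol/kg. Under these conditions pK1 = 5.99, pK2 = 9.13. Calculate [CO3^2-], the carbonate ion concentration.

[CO3²⁻] = 0.131 mmol/kg

α₂ = 1 / (1 + [H⁺]/K2 + [H⁺]²/(K1K2)) = 1 / (1 + 10^+1.19 + 10^-0.76)
   = 1 / (1 + 15.488 + 0.17378) = 1/16.662 = 0.06002
[CO3²⁻] = α₂ × DIC = 0.06002 × 2.18 = 0.131 mmol/kg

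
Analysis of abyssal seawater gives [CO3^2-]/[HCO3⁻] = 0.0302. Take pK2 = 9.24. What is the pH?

pH = 7.72

From K2 = [H⁺][CO3^2-]/[HCO3⁻]:  pH = pK2 + log₁₀([CO3^2-]/[HCO3⁻])
log₁₀(0.0302) = -1.520
pH = 9.24 + (-1.520) = 7.72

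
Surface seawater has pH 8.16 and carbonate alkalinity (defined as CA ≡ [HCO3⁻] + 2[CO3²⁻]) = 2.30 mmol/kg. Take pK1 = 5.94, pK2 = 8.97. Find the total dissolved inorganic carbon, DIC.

DIC = 2.04 mmol/kg

CA = [HCO3⁻] + 2[CO3²⁻] = (α₁ + 2α₂)·DIC
At pH 8.16: [H⁺]/K1 = 10^-2.22 = 0.0060256, K2/[H⁺] = 10^-0.81 = 0.15488
α₁ = 1/(1 + 0.0060256 + 0.15488) = 1/1.1609 = 0.8614; α₂ = α₁·K2/[H⁺] = 0.1334
α₁ + 2α₂ = 1.1282
DIC = CA / (α₁ + 2α₂) = 2.30 / 1.1282 = 2.04 mmol/kg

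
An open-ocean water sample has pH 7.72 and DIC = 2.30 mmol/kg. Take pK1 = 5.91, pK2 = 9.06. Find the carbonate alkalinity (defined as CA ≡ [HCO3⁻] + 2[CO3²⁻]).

CA = 2.37 mmol/kg

CA = [HCO3⁻] + 2[CO3²⁻] = (α₁ + 2α₂)·DIC
At pH 7.72: [H⁺]/K1 = 10^-1.81 = 0.015488, K2/[H⁺] = 10^-1.34 = 0.045709
α₁ = 1/(1 + 0.015488 + 0.045709) = 1/1.0612 = 0.9423; α₂ = α₁·K2/[H⁺] = 0.04307
α₁ + 2α₂ = 1.0285
CA = 1.0285 × 2.30 = 2.37 mmol/kg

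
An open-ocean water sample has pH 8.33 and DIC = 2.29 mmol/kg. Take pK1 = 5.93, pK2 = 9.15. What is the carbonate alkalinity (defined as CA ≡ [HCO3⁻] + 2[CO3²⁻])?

CA = [HCO3⁻] + 2[CO3²⁻] = (α₁ + 2α₂)·DIC
At pH 8.33: [H⁺]/K1 = 10^-2.40 = 0.0039811, K2/[H⁺] = 10^-0.82 = 0.15136
α₁ = 1/(1 + 0.0039811 + 0.15136) = 1/1.1553 = 0.8655; α₂ = α₁·K2/[H⁺] = 0.1310
α₁ + 2α₂ = 1.1276
CA = 1.1276 × 2.29 = 2.58 mmol/kg

CA = 2.58 mmol/kg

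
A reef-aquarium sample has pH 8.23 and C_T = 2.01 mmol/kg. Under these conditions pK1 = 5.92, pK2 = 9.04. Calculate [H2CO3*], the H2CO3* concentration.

α₀ = 1 / (1 + K1/[H⁺] + K1K2/[H⁺]²) = 1 / (1 + 10^+2.31 + 10^+1.50)
   = 1 / (1 + 204.17 + 31.623) = 1/236.80 = 0.004223
[CO2*] = α₀ × DIC = 0.004223 × 2.01 = 0.00849 mmol/kg = 8.49 μmol/kg

[CO2*] = 8.49 μmol/kg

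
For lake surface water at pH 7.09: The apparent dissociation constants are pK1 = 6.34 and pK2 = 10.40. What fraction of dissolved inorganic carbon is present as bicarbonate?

α₁ = 1 / (1 + [H⁺]/K1 + K2/[H⁺]) = 1 / (1 + 10^-0.75 + 10^-3.31)
   = 1 / (1 + 0.17783 + 0.00048978) = 1/1.1783 = 0.8487

α₁ = 0.849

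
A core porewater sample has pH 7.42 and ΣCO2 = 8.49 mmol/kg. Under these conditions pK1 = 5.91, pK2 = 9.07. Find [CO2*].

[CO2*] = 0.249 mmol/kg

α₀ = 1 / (1 + K1/[H⁺] + K1K2/[H⁺]²) = 1 / (1 + 10^+1.51 + 10^-0.14)
   = 1 / (1 + 32.359 + 0.72444) = 1/34.084 = 0.02934
[CO2*] = α₀ × DIC = 0.02934 × 8.49 = 0.249 mmol/kg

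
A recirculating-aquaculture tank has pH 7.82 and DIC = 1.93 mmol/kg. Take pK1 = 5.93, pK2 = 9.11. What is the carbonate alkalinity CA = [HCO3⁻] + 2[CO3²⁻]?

CA = [HCO3⁻] + 2[CO3²⁻] = (α₁ + 2α₂)·DIC
At pH 7.82: [H⁺]/K1 = 10^-1.89 = 0.012882, K2/[H⁺] = 10^-1.29 = 0.051286
α₁ = 1/(1 + 0.012882 + 0.051286) = 1/1.0642 = 0.9397; α₂ = α₁·K2/[H⁺] = 0.04819
α₁ + 2α₂ = 1.0361
CA = 1.0361 × 1.93 = 2.00 mmol/kg

CA = 2.00 mmol/kg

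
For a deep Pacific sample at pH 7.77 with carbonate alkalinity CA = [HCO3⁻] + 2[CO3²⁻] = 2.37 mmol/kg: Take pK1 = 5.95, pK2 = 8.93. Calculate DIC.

DIC = 2.26 mmol/kg

CA = [HCO3⁻] + 2[CO3²⁻] = (α₁ + 2α₂)·DIC
At pH 7.77: [H⁺]/K1 = 10^-1.82 = 0.015136, K2/[H⁺] = 10^-1.16 = 0.069183
α₁ = 1/(1 + 0.015136 + 0.069183) = 1/1.0843 = 0.9222; α₂ = α₁·K2/[H⁺] = 0.06380
α₁ + 2α₂ = 1.0498
DIC = CA / (α₁ + 2α₂) = 2.37 / 1.0498 = 2.26 mmol/kg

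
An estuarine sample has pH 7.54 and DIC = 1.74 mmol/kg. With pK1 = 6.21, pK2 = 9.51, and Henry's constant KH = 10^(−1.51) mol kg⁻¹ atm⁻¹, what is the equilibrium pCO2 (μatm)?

α₀ = 1 / (1 + K1/[H⁺] + K1K2/[H⁺]²) = 1 / (1 + 10^+1.33 + 10^-0.64)
   = 1 / (1 + 21.380 + 0.22909) = 1/22.609 = 0.04423
[CO2*] = α₀ × DIC = 0.04423 × 1.74 = 0.07696 mmol/kg
pCO2 = [CO2*]/KH = 7.696×10^-5 / 3.090×10^-2 = 2490 μatm

pCO2 = 2490 μatm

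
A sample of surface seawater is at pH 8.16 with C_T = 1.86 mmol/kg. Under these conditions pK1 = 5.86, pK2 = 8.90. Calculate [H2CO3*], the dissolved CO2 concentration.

[CO2*] = 7.85 μmol/kg

α₀ = 1 / (1 + K1/[H⁺] + K1K2/[H⁺]²) = 1 / (1 + 10^+2.30 + 10^+1.56)
   = 1 / (1 + 199.53 + 36.308) = 1/236.83 = 0.004222
[CO2*] = α₀ × DIC = 0.004222 × 1.86 = 0.00785 mmol/kg = 7.85 μmol/kg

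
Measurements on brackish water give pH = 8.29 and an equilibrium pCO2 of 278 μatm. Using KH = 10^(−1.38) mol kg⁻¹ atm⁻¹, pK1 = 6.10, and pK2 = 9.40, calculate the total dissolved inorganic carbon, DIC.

DIC = 1.95 mmol/kg

[CO2*] = KH · pCO2 = 10^(−1.38) × 278×10^-6 = 1.159×10^-5 mol/kg
α₀ = 1/(1 + K1/[H⁺] + K1K2/[H⁺]²) = 1/(1 + 10^+2.19 + 10^+1.08) = 0.005956
DIC = [CO2*]/α₀ = 1.159×10^-5 / 0.005956 = 1.95 mmol/kg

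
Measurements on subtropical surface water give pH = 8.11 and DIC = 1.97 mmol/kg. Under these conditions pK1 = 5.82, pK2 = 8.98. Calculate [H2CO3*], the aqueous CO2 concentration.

[CO2*] = 8.86 μmol/kg

α₀ = 1 / (1 + K1/[H⁺] + K1K2/[H⁺]²) = 1 / (1 + 10^+2.29 + 10^+1.42)
   = 1 / (1 + 194.98 + 26.303) = 1/222.29 = 0.004499
[CO2*] = α₀ × DIC = 0.004499 × 1.97 = 0.00886 mmol/kg = 8.86 μmol/kg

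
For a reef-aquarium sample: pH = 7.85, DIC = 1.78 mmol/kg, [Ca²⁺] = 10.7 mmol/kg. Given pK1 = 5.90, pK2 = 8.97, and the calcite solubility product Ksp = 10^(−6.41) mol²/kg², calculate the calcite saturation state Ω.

α₂ = 1 / (1 + [H⁺]/K2 + [H⁺]²/(K1K2)) = 1 / (1 + 10^+1.12 + 10^-0.83)
   = 1 / (1 + 13.183 + 0.14791) = 1/14.330 = 0.06978
[CO3²⁻] = α₂ × DIC = 0.06978 × 1.78 = 0.1242 mmol/kg
Ksp = 10^(−6.41) = 3.890×10^-7
Ω = [Ca²⁺][CO3²⁻]/Ksp = (10.7×10^-3)(1.242×10^-4) / 3.890×10^-7 = 3.42

Ω = 3.42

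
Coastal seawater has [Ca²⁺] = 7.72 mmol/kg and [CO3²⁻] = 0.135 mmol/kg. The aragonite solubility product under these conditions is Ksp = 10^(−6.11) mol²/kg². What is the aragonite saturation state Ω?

Ω = 1.34

Ksp = 10^(−6.11) = 7.762×10^-7
Ω = [Ca²⁺][CO3²⁻]/Ksp = (7.72×10^-3)(0.135×10^-3) / 7.762×10^-7 = 1.34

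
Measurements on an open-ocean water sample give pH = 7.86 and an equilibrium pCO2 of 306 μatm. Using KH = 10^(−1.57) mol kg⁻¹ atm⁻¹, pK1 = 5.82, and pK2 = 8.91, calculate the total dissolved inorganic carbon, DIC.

DIC = 0.992 mmol/kg

[CO2*] = KH · pCO2 = 10^(−1.57) × 306×10^-6 = 8.236×10^-6 mol/kg
α₀ = 1/(1 + K1/[H⁺] + K1K2/[H⁺]²) = 1/(1 + 10^+2.04 + 10^+0.99) = 0.008304
DIC = [CO2*]/α₀ = 8.236×10^-6 / 0.008304 = 0.992 mmol/kg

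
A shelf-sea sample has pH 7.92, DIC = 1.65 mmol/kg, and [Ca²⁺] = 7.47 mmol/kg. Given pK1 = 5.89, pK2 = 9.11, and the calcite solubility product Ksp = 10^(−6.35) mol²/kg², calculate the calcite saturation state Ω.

Ω = 1.66

α₂ = 1 / (1 + [H⁺]/K2 + [H⁺]²/(K1K2)) = 1 / (1 + 10^+1.19 + 10^-0.84)
   = 1 / (1 + 15.488 + 0.14454) = 1/16.633 = 0.06012
[CO3²⁻] = α₂ × DIC = 0.06012 × 1.65 = 0.09920 mmol/kg
Ksp = 10^(−6.35) = 4.467×10^-7
Ω = [Ca²⁺][CO3²⁻]/Ksp = (7.47×10^-3)(9.920×10^-5) / 4.467×10^-7 = 1.66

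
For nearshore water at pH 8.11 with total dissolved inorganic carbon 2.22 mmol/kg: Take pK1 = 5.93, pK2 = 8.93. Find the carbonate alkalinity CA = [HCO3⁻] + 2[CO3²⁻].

CA = [HCO3⁻] + 2[CO3²⁻] = (α₁ + 2α₂)·DIC
At pH 8.11: [H⁺]/K1 = 10^-2.18 = 0.0066069, K2/[H⁺] = 10^-0.82 = 0.15136
α₁ = 1/(1 + 0.0066069 + 0.15136) = 1/1.1580 = 0.8636; α₂ = α₁·K2/[H⁺] = 0.1307
α₁ + 2α₂ = 1.1250
CA = 1.1250 × 2.22 = 2.50 mmol/kg

CA = 2.50 mmol/kg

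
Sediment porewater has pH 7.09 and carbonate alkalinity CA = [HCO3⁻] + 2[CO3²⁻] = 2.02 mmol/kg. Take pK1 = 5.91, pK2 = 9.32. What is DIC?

CA = [HCO3⁻] + 2[CO3²⁻] = (α₁ + 2α₂)·DIC
At pH 7.09: [H⁺]/K1 = 10^-1.18 = 0.066069, K2/[H⁺] = 10^-2.23 = 0.0058884
α₁ = 1/(1 + 0.066069 + 0.0058884) = 1/1.0720 = 0.9329; α₂ = α₁·K2/[H⁺] = 0.005493
α₁ + 2α₂ = 0.9439
DIC = CA / (α₁ + 2α₂) = 2.02 / 0.9439 = 2.14 mmol/kg

DIC = 2.14 mmol/kg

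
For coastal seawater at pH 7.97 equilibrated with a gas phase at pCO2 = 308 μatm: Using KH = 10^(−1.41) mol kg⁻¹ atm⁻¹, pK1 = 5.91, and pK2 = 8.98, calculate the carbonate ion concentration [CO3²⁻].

[CO3²⁻] = 0.134 mmol/kg

[CO2*] = KH · pCO2 = 10^(−1.41) × 308×10^-6 = 1.198×10^-5 mol/kg
α₀ = 1/(1 + K1/[H⁺] + K1K2/[H⁺]²) = 1/(1 + 10^+2.06 + 10^+1.05) = 0.007872
DIC = [CO2*]/α₀ = 1.198×10^-5 / 0.007872 = 1.522 mmol/kg
[CO3²⁻] = α₂·DIC; α₂ = 0.08832, so [CO3²⁻] = 0.08832 × 1.522 = 0.134 mmol/kg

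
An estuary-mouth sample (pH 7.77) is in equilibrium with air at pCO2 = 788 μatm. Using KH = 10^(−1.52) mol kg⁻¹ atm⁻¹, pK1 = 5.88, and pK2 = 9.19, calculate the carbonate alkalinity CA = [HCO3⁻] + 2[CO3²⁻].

[CO2*] = KH · pCO2 = 10^(−1.52) × 788×10^-6 = 2.380×10^-5 mol/kg
α₀ = 1/(1 + K1/[H⁺] + K1K2/[H⁺]²) = 1/(1 + 10^+1.89 + 10^+0.47) = 0.01226
DIC = [CO2*]/α₀ = 2.380×10^-5 / 0.01226 = 1.941 mmol/kg
CA = (α₁ + 2α₂)·DIC = (0.9516 + 2×0.03618) × 1.941 = 1.99 mmol/kg

CA = 1.99 mmol/kg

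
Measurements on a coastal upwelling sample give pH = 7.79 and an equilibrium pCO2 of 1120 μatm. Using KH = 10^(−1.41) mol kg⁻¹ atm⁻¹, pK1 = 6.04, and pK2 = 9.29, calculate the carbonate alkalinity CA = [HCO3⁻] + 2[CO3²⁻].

CA = 2.61 mmol/kg

[CO2*] = KH · pCO2 = 10^(−1.41) × 1120×10^-6 = 4.357×10^-5 mol/kg
α₀ = 1/(1 + K1/[H⁺] + K1K2/[H⁺]²) = 1/(1 + 10^+1.75 + 10^+0.25) = 0.01695
DIC = [CO2*]/α₀ = 4.357×10^-5 / 0.01695 = 2.571 mmol/kg
CA = (α₁ + 2α₂)·DIC = (0.9529 + 2×0.03013) × 2.571 = 2.61 mmol/kg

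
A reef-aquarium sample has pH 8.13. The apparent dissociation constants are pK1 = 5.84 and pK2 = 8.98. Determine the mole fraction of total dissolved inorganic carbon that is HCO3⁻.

α₁ = 1 / (1 + [H⁺]/K1 + K2/[H⁺]) = 1 / (1 + 10^-2.29 + 10^-0.85)
   = 1 / (1 + 0.0051286 + 0.14125) = 1/1.1464 = 0.8723

α₁ = 0.872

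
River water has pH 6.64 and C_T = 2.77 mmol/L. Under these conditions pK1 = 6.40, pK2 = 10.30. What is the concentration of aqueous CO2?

α₀ = 1 / (1 + K1/[H⁺] + K1K2/[H⁺]²) = 1 / (1 + 10^+0.24 + 10^-3.42)
   = 1 / (1 + 1.7378 + 0.00038019) = 1/2.7382 = 0.3652
[CO2*] = α₀ × DIC = 0.3652 × 2.77 = 1.01 mmol/L

[CO2*] = 1.01 mmol/L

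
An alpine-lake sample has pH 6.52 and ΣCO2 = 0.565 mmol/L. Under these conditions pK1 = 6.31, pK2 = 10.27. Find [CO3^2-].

α₂ = 1 / (1 + [H⁺]/K2 + [H⁺]²/(K1K2)) = 1 / (1 + 10^+3.75 + 10^+3.54)
   = 1 / (1 + 5623.4 + 3467.4) = 1/9091.8 = 0.0001100
[CO3²⁻] = α₂ × DIC = 0.0001100 × 0.565 = 6.21×10^-5 mmol/L = 0.0621 μmol/L

[CO3²⁻] = 0.0621 μmol/L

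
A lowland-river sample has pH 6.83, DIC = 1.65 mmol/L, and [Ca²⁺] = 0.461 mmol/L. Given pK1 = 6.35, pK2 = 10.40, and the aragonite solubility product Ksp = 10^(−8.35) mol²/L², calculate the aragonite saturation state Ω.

α₂ = 1 / (1 + [H⁺]/K2 + [H⁺]²/(K1K2)) = 1 / (1 + 10^+3.57 + 10^+3.09)
   = 1 / (1 + 3715.4 + 1230.3) = 1/4946.6 = 0.0002022
[CO3²⁻] = α₂ × DIC = 0.0002022 × 1.65 = 0.0003336 mmol/L = 0.3336 μmol/L
Ksp = 10^(−8.35) = 4.467×10^-9
Ω = [Ca²⁺][CO3²⁻]/Ksp = (0.461×10^-3)(3.336×10^-7) / 4.467×10^-9 = 0.0344

Ω = 0.0344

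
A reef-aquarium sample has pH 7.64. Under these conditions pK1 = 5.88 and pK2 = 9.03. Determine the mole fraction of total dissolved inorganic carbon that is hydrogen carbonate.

α₁ = 1 / (1 + [H⁺]/K1 + K2/[H⁺]) = 1 / (1 + 10^-1.76 + 10^-1.39)
   = 1 / (1 + 0.017378 + 0.040738) = 1/1.0581 = 0.9451

α₁ = 0.945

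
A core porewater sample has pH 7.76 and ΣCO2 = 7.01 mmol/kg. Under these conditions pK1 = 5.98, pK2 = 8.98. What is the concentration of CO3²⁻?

α₂ = 1 / (1 + [H⁺]/K2 + [H⁺]²/(K1K2)) = 1 / (1 + 10^+1.22 + 10^-0.56)
   = 1 / (1 + 16.596 + 0.27542) = 1/17.871 = 0.05596
[CO3²⁻] = α₂ × DIC = 0.05596 × 7.01 = 0.392 mmol/kg

[CO3²⁻] = 0.392 mmol/kg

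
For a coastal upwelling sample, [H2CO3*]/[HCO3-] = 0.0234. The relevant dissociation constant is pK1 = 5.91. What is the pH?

pH = 7.54

From K1 = [H⁺][HCO3-]/[H2CO3*]:  pH = pK1 − log₁₀([H2CO3*]/[HCO3-])
log₁₀(0.0234) = -1.631
pH = 5.91 − (-1.631) = 7.54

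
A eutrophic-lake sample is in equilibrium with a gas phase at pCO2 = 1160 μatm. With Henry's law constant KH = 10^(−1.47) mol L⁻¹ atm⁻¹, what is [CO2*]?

KH = 10^(−1.47) = 3.388×10^-2 mol L⁻¹ atm⁻¹
[CO2*] = KH · pCO2 = 3.388×10^-2 × 1160×10^-6 atm = 3.93×10^-5 mol/L

[CO2*] = 39.3 μmol/L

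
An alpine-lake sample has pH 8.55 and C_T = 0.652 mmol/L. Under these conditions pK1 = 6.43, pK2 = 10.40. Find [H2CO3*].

[CO2*] = 4.84 μmol/L

α₀ = 1 / (1 + K1/[H⁺] + K1K2/[H⁺]²) = 1 / (1 + 10^+2.12 + 10^+0.27)
   = 1 / (1 + 131.83 + 1.8621) = 1/134.69 = 0.007425
[CO2*] = α₀ × DIC = 0.007425 × 0.652 = 0.00484 mmol/L = 4.84 μmol/L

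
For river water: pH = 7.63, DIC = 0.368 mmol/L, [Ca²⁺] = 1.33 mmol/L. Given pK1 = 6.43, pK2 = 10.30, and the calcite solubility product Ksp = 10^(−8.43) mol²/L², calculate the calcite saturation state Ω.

α₂ = 1 / (1 + [H⁺]/K2 + [H⁺]²/(K1K2)) = 1 / (1 + 10^+2.67 + 10^+1.47)
   = 1 / (1 + 467.74 + 29.512) = 1/498.25 = 0.002007
[CO3²⁻] = α₂ × DIC = 0.002007 × 0.368 = 0.0007386 mmol/L = 0.7386 μmol/L
Ksp = 10^(−8.43) = 3.715×10^-9
Ω = [Ca²⁺][CO3²⁻]/Ksp = (1.33×10^-3)(7.386×10^-7) / 3.715×10^-9 = 0.264

Ω = 0.264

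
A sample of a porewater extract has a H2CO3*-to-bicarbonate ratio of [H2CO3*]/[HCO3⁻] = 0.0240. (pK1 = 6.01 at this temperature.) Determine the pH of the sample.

From K1 = [H⁺][HCO3⁻]/[H2CO3*]:  pH = pK1 − log₁₀([H2CO3*]/[HCO3⁻])
log₁₀(0.0240) = -1.620
pH = 6.01 − (-1.620) = 7.63

pH = 7.63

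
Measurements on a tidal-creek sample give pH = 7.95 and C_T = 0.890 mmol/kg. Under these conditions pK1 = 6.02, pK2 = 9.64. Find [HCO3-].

[HCO3⁻] = 0.862 mmol/kg

α₁ = 1 / (1 + [H⁺]/K1 + K2/[H⁺]) = 1 / (1 + 10^-1.93 + 10^-1.69)
   = 1 / (1 + 0.011749 + 0.020417) = 1/1.0322 = 0.9688
[HCO3⁻] = α₁ × DIC = 0.9688 × 0.890 = 0.862 mmol/kg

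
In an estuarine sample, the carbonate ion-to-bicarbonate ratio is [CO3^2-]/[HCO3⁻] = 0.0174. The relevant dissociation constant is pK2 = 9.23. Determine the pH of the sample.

From K2 = [H⁺][CO3^2-]/[HCO3⁻]:  pH = pK2 + log₁₀([CO3^2-]/[HCO3⁻])
log₁₀(0.0174) = -1.759
pH = 9.23 + (-1.759) = 7.47

pH = 7.47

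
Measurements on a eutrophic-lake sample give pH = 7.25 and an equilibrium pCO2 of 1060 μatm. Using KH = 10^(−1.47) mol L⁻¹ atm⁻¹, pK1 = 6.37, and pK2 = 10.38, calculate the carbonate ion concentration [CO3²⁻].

[CO2*] = KH · pCO2 = 10^(−1.47) × 1060×10^-6 = 3.592×10^-5 mol/L
α₀ = 1/(1 + K1/[H⁺] + K1K2/[H⁺]²) = 1/(1 + 10^+0.88 + 10^-2.25) = 0.1164
DIC = [CO2*]/α₀ = 3.592×10^-5 / 0.1164 = 0.3086 mmol/L
[CO3²⁻] = α₂·DIC; α₂ = 0.0006545, so [CO3²⁻] = 0.0006545 × 0.3086 = 0.000202 mmol/L = 0.202 μmol/L

[CO3²⁻] = 0.202 μmol/L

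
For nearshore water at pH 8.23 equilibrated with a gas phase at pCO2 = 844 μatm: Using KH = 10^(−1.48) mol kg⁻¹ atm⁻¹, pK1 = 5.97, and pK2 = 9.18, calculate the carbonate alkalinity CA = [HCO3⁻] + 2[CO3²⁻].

CA = 6.23 mmol/kg

[CO2*] = KH · pCO2 = 10^(−1.48) × 844×10^-6 = 2.795×10^-5 mol/kg
α₀ = 1/(1 + K1/[H⁺] + K1K2/[H⁺]²) = 1/(1 + 10^+2.26 + 10^+1.31) = 0.004917
DIC = [CO2*]/α₀ = 2.795×10^-5 / 0.004917 = 5.684 mmol/kg
CA = (α₁ + 2α₂)·DIC = (0.8947 + 2×0.1004) × 5.684 = 6.23 mmol/kg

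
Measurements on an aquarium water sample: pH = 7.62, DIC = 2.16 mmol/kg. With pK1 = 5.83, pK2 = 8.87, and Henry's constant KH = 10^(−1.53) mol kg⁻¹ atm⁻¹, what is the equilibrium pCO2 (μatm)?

α₀ = 1 / (1 + K1/[H⁺] + K1K2/[H⁺]²) = 1 / (1 + 10^+1.79 + 10^+0.54)
   = 1 / (1 + 61.660 + 3.4674) = 1/66.127 = 0.01512
[CO2*] = α₀ × DIC = 0.01512 × 2.16 = 0.03266 mmol/kg
pCO2 = [CO2*]/KH = 3.266×10^-5 / 2.951×10^-2 = 1110 μatm

pCO2 = 1110 μatm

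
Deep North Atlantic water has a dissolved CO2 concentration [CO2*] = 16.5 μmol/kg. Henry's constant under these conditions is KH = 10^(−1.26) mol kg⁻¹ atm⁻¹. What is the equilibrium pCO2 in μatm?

KH = 10^(−1.26) = 5.495×10^-2 mol kg⁻¹ atm⁻¹
pCO2 = [CO2*]/KH = 16.5×10^-6 / 5.495×10^-2 = 3.00×10^-4 atm = 300 μatm

pCO2 = 300 μatm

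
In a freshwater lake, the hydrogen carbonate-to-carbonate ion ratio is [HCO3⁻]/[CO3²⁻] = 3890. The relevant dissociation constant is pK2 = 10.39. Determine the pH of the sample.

From K2 = [H⁺][CO3²⁻]/[HCO3⁻]:  pH = pK2 − log₁₀([HCO3⁻]/[CO3²⁻])
log₁₀(3890) = +3.590
pH = 10.39 − (+3.590) = 6.80

pH = 6.80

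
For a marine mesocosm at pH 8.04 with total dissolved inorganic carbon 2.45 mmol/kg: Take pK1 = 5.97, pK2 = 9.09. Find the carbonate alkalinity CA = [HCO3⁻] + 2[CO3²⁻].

CA = [HCO3⁻] + 2[CO3²⁻] = (α₁ + 2α₂)·DIC
At pH 8.04: [H⁺]/K1 = 10^-2.07 = 0.0085114, K2/[H⁺] = 10^-1.05 = 0.089125
α₁ = 1/(1 + 0.0085114 + 0.089125) = 1/1.0976 = 0.9110; α₂ = α₁·K2/[H⁺] = 0.08120
α₁ + 2α₂ = 1.0734
CA = 1.0734 × 2.45 = 2.63 mmol/kg

CA = 2.63 mmol/kg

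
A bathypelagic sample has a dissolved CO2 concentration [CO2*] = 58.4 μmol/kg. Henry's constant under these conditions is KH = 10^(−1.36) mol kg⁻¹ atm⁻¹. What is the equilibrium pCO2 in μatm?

pCO2 = 1340 μatm

KH = 10^(−1.36) = 4.365×10^-2 mol kg⁻¹ atm⁻¹
pCO2 = [CO2*]/KH = 58.4×10^-6 / 4.365×10^-2 = 1.34×10^-3 atm = 1340 μatm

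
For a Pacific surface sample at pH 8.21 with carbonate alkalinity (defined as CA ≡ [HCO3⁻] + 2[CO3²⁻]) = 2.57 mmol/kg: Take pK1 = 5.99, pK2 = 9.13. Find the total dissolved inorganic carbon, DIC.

CA = [HCO3⁻] + 2[CO3²⁻] = (α₁ + 2α₂)·DIC
At pH 8.21: [H⁺]/K1 = 10^-2.22 = 0.0060256, K2/[H⁺] = 10^-0.92 = 0.12023
α₁ = 1/(1 + 0.0060256 + 0.12023) = 1/1.1263 = 0.8879; α₂ = α₁·K2/[H⁺] = 0.1067
α₁ + 2α₂ = 1.1014
DIC = CA / (α₁ + 2α₂) = 2.57 / 1.1014 = 2.33 mmol/kg

DIC = 2.33 mmol/kg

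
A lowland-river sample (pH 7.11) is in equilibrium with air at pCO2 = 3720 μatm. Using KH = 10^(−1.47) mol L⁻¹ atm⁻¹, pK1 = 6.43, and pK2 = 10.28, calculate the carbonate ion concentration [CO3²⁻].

[CO2*] = KH · pCO2 = 10^(−1.47) × 3720×10^-6 = 1.261×10^-4 mol/L
α₀ = 1/(1 + K1/[H⁺] + K1K2/[H⁺]²) = 1/(1 + 10^+0.68 + 10^-2.49) = 0.1727
DIC = [CO2*]/α₀ = 1.261×10^-4 / 0.1727 = 0.7298 mmol/L
[CO3²⁻] = α₂·DIC; α₂ = 0.0005589, so [CO3²⁻] = 0.0005589 × 0.7298 = 0.000408 mmol/L = 0.408 μmol/L

[CO3²⁻] = 0.408 μmol/L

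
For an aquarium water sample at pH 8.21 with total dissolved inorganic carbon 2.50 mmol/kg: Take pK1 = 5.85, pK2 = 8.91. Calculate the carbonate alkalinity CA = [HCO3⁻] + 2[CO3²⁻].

CA = 2.91 mmol/kg

CA = [HCO3⁻] + 2[CO3²⁻] = (α₁ + 2α₂)·DIC
At pH 8.21: [H⁺]/K1 = 10^-2.36 = 0.0043652, K2/[H⁺] = 10^-0.70 = 0.19953
α₁ = 1/(1 + 0.0043652 + 0.19953) = 1/1.2039 = 0.8306; α₂ = α₁·K2/[H⁺] = 0.1657
α₁ + 2α₂ = 1.1621
CA = 1.1621 × 2.50 = 2.91 mmol/kg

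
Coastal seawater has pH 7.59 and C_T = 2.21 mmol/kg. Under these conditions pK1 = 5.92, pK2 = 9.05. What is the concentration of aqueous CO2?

α₀ = 1 / (1 + K1/[H⁺] + K1K2/[H⁺]²) = 1 / (1 + 10^+1.67 + 10^+0.21)
   = 1 / (1 + 46.774 + 1.6218) = 1/49.395 = 0.02024
[CO2*] = α₀ × DIC = 0.02024 × 2.21 = 0.0447 mmol/kg

[CO2*] = 0.0447 mmol/kg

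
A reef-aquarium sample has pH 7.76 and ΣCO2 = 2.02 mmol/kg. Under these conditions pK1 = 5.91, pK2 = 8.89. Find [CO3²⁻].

α₂ = 1 / (1 + [H⁺]/K2 + [H⁺]²/(K1K2)) = 1 / (1 + 10^+1.13 + 10^-0.72)
   = 1 / (1 + 13.490 + 0.19055) = 1/14.680 = 0.06812
[CO3²⁻] = α₂ × DIC = 0.06812 × 2.02 = 0.138 mmol/kg

[CO3²⁻] = 0.138 mmol/kg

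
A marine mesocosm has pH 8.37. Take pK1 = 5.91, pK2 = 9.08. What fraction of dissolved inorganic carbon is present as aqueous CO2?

α₀ = 0.00289

α₀ = 1 / (1 + K1/[H⁺] + K1K2/[H⁺]²) = 1 / (1 + 10^+2.46 + 10^+1.75)
   = 1 / (1 + 288.40 + 56.234) = 1/345.64 = 0.002893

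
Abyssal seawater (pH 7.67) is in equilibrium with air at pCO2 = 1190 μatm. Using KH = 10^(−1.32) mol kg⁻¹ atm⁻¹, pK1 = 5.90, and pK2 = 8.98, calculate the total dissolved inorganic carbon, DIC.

[CO2*] = KH · pCO2 = 10^(−1.32) × 1190×10^-6 = 5.696×10^-5 mol/kg
α₀ = 1/(1 + K1/[H⁺] + K1K2/[H⁺]²) = 1/(1 + 10^+1.77 + 10^+0.46) = 0.01593
DIC = [CO2*]/α₀ = 5.696×10^-5 / 0.01593 = 3.58 mmol/kg

DIC = 3.58 mmol/kg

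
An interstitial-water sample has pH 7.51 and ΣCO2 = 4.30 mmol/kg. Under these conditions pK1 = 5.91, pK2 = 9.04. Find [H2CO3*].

[CO2*] = 0.102 mmol/kg

α₀ = 1 / (1 + K1/[H⁺] + K1K2/[H⁺]²) = 1 / (1 + 10^+1.60 + 10^+0.07)
   = 1 / (1 + 39.811 + 1.1749) = 1/41.986 = 0.02382
[CO2*] = α₀ × DIC = 0.02382 × 4.30 = 0.102 mmol/kg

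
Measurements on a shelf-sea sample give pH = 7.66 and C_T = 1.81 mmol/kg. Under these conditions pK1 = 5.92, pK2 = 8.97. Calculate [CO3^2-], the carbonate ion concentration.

[CO3²⁻] = 0.0831 mmol/kg

α₂ = 1 / (1 + [H⁺]/K2 + [H⁺]²/(K1K2)) = 1 / (1 + 10^+1.31 + 10^-0.43)
   = 1 / (1 + 20.417 + 0.37154) = 1/21.789 = 0.04589
[CO3²⁻] = α₂ × DIC = 0.04589 × 1.81 = 0.0831 mmol/kg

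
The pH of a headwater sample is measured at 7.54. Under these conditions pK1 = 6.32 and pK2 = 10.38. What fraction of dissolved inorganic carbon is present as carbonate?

α₂ = 1 / (1 + [H⁺]/K2 + [H⁺]²/(K1K2)) = 1 / (1 + 10^+2.84 + 10^+1.62)
   = 1 / (1 + 691.83 + 41.687) = 1/734.52 = 0.001361

α₂ = 0.00136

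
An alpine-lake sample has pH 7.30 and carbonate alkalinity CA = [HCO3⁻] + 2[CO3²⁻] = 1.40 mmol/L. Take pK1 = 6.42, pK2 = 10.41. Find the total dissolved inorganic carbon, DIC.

DIC = 1.58 mmol/L

CA = [HCO3⁻] + 2[CO3²⁻] = (α₁ + 2α₂)·DIC
At pH 7.30: [H⁺]/K1 = 10^-0.88 = 0.13183, K2/[H⁺] = 10^-3.11 = 0.00077625
α₁ = 1/(1 + 0.13183 + 0.00077625) = 1/1.1326 = 0.8829; α₂ = α₁·K2/[H⁺] = 0.0006854
α₁ + 2α₂ = 0.8843
DIC = CA / (α₁ + 2α₂) = 1.40 / 0.8843 = 1.58 mmol/L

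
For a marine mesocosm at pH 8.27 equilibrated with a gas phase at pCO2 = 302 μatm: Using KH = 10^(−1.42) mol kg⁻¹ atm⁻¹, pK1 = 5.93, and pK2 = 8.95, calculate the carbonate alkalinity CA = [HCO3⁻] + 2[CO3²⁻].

[CO2*] = KH · pCO2 = 10^(−1.42) × 302×10^-6 = 1.148×10^-5 mol/kg
α₀ = 1/(1 + K1/[H⁺] + K1K2/[H⁺]²) = 1/(1 + 10^+2.34 + 10^+1.66) = 0.003767
DIC = [CO2*]/α₀ = 1.148×10^-5 / 0.003767 = 3.048 mmol/kg
CA = (α₁ + 2α₂)·DIC = (0.8241 + 2×0.1722) × 3.048 = 3.56 mmol/kg

CA = 3.56 mmol/kg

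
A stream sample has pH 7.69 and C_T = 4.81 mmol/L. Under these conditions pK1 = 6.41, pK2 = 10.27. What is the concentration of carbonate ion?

α₂ = 1 / (1 + [H⁺]/K2 + [H⁺]²/(K1K2)) = 1 / (1 + 10^+2.58 + 10^+1.30)
   = 1 / (1 + 380.19 + 19.953) = 1/401.14 = 0.002493
[CO3²⁻] = α₂ × DIC = 0.002493 × 4.81 = 0.0120 mmol/L = 12.0 μmol/L

[CO3²⁻] = 12.0 μmol/L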